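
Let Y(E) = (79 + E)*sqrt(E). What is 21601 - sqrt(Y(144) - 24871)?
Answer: 21601 - I*sqrt(22195) ≈ 21601.0 - 148.98*I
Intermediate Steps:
Y(E) = sqrt(E)*(79 + E)
21601 - sqrt(Y(144) - 24871) = 21601 - sqrt(sqrt(144)*(79 + 144) - 24871) = 21601 - sqrt(12*223 - 24871) = 21601 - sqrt(2676 - 24871) = 21601 - sqrt(-22195) = 21601 - I*sqrt(22195)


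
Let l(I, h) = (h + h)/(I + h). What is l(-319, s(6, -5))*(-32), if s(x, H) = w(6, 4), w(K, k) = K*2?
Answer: 768/307 ≈ 2.5016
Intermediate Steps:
w(K, k) = 2*K
s(x, H) = 12 (s(x, H) = 2*6 = 12)
l(I, h) = 2*h/(I + h) (l(I, h) = (2*h)/(I + h) = 2*h/(I + h))
l(-319, s(6, -5))*(-32) = (2*12/(-319 + 12))*(-32) = (2*12/(-307))*(-32) = (2*12*(-1/307))*(-32) = -24/307*(-32) = 768/307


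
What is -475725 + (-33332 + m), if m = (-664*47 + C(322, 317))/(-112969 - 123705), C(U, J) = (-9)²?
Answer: -7087089723/13922 ≈ -5.0906e+5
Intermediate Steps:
C(U, J) = 81
m = 1831/13922 (m = (-664*47 + 81)/(-112969 - 123705) = (-31208 + 81)/(-236674) = -31127*(-1/236674) = 1831/13922 ≈ 0.13152)
-475725 + (-33332 + m) = -475725 + (-33332 + 1831/13922) = -475725 - 464046273/13922 = -7087089723/13922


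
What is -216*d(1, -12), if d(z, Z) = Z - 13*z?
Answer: 5400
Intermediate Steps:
-216*d(1, -12) = -216*(-12 - 13*1) = -216*(-12 - 13) = -216*(-25) = 5400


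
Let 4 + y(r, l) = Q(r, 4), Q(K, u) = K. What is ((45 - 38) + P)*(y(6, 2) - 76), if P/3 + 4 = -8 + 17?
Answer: -1628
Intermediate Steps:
P = 15 (P = -12 + 3*(-8 + 17) = -12 + 3*9 = -12 + 27 = 15)
y(r, l) = -4 + r
((45 - 38) + P)*(y(6, 2) - 76) = ((45 - 38) + 15)*((-4 + 6) - 76) = (7 + 15)*(2 - 76) = 22*(-74) = -1628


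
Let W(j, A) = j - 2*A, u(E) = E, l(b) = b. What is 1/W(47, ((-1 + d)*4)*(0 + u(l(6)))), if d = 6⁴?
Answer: -1/62113 ≈ -1.6100e-5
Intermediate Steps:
d = 1296
1/W(47, ((-1 + d)*4)*(0 + u(l(6)))) = 1/(47 - 2*(-1 + 1296)*4*(0 + 6)) = 1/(47 - 2*1295*4*6) = 1/(47 - 10360*6) = 1/(47 - 2*31080) = 1/(47 - 62160) = 1/(-62113) = -1/62113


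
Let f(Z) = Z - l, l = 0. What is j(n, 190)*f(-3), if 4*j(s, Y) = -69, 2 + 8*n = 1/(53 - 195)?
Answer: 207/4 ≈ 51.750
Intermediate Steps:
f(Z) = Z (f(Z) = Z - 1*0 = Z + 0 = Z)
n = -285/1136 (n = -¼ + 1/(8*(53 - 195)) = -¼ + (⅛)/(-142) = -¼ + (⅛)*(-1/142) = -¼ - 1/1136 = -285/1136 ≈ -0.25088)
j(s, Y) = -69/4 (j(s, Y) = (¼)*(-69) = -69/4)
j(n, 190)*f(-3) = -69/4*(-3) = 207/4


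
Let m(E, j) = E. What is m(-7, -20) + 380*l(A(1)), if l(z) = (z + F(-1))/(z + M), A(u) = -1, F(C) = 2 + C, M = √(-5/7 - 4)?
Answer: -7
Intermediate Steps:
M = I*√231/7 (M = √(-5*⅐ - 4) = √(-5/7 - 4) = √(-33/7) = I*√231/7 ≈ 2.1712*I)
l(z) = (1 + z)/(z + I*√231/7) (l(z) = (z + (2 - 1))/(z + I*√231/7) = (z + 1)/(z + I*√231/7) = (1 + z)/(z + I*√231/7))
m(-7, -20) + 380*l(A(1)) = -7 + 380*(7*(1 - 1)/(7*(-1) + I*√231)) = -7 + 380*(7*0/(-7 + I*√231)) = -7 + 380*0 = -7 + 0 = -7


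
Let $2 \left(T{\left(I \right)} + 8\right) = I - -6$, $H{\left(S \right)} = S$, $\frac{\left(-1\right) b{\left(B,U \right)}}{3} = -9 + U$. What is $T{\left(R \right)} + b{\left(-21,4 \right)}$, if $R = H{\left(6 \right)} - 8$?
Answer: $9$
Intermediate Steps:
$b{\left(B,U \right)} = 27 - 3 U$ ($b{\left(B,U \right)} = - 3 \left(-9 + U\right) = 27 - 3 U$)
$R = -2$ ($R = 6 - 8 = -2$)
$T{\left(I \right)} = -5 + \frac{I}{2}$ ($T{\left(I \right)} = -8 + \frac{I - -6}{2} = -8 + \frac{I + 6}{2} = -8 + \frac{6 + I}{2} = -8 + \left(3 + \frac{I}{2}\right) = -5 + \frac{I}{2}$)
$T{\left(R \right)} + b{\left(-21,4 \right)} = \left(-5 + \frac{1}{2} \left(-2\right)\right) + \left(27 - 12\right) = \left(-5 - 1\right) + \left(27 - 12\right) = -6 + 15 = 9$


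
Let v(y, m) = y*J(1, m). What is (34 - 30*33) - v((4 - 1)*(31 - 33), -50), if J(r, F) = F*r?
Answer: -1256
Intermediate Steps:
v(y, m) = m*y (v(y, m) = y*(m*1) = y*m = m*y)
(34 - 30*33) - v((4 - 1)*(31 - 33), -50) = (34 - 30*33) - (-50)*(4 - 1)*(31 - 33) = (34 - 990) - (-50)*3*(-2) = -956 - (-50)*(-6) = -956 - 1*300 = -956 - 300 = -1256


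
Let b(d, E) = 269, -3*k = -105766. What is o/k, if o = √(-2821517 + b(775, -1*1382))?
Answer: 36*I*√4898/52883 ≈ 0.047643*I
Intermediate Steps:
k = 105766/3 (k = -⅓*(-105766) = 105766/3 ≈ 35255.)
o = 24*I*√4898 (o = √(-2821517 + 269) = √(-2821248) = 24*I*√4898 ≈ 1679.7*I)
o/k = (24*I*√4898)/(105766/3) = (24*I*√4898)*(3/105766) = 36*I*√4898/52883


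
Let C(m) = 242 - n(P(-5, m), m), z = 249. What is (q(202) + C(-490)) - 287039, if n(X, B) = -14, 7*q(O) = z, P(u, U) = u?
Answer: -2007232/7 ≈ -2.8675e+5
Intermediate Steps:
q(O) = 249/7 (q(O) = (⅐)*249 = 249/7)
C(m) = 256 (C(m) = 242 - 1*(-14) = 242 + 14 = 256)
(q(202) + C(-490)) - 287039 = (249/7 + 256) - 287039 = 2041/7 - 287039 = -2007232/7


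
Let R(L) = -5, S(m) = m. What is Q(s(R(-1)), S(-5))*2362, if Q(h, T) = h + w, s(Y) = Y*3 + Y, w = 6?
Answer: -33068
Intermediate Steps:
s(Y) = 4*Y (s(Y) = 3*Y + Y = 4*Y)
Q(h, T) = 6 + h (Q(h, T) = h + 6 = 6 + h)
Q(s(R(-1)), S(-5))*2362 = (6 + 4*(-5))*2362 = (6 - 20)*2362 = -14*2362 = -33068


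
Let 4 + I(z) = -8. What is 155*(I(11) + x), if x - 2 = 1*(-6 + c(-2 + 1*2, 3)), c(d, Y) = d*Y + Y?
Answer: -2015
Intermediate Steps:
c(d, Y) = Y + Y*d (c(d, Y) = Y*d + Y = Y + Y*d)
I(z) = -12 (I(z) = -4 - 8 = -12)
x = -1 (x = 2 + 1*(-6 + 3*(1 + (-2 + 1*2))) = 2 + 1*(-6 + 3*(1 + (-2 + 2))) = 2 + 1*(-6 + 3*(1 + 0)) = 2 + 1*(-6 + 3*1) = 2 + 1*(-6 + 3) = 2 + 1*(-3) = 2 - 3 = -1)
155*(I(11) + x) = 155*(-12 - 1) = 155*(-13) = -2015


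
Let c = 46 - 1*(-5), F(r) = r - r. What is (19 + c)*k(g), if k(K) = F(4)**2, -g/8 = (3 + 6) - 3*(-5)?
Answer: 0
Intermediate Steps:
F(r) = 0
c = 51 (c = 46 + 5 = 51)
g = -192 (g = -8*((3 + 6) - 3*(-5)) = -8*(9 + 15) = -8*24 = -192)
k(K) = 0 (k(K) = 0**2 = 0)
(19 + c)*k(g) = (19 + 51)*0 = 70*0 = 0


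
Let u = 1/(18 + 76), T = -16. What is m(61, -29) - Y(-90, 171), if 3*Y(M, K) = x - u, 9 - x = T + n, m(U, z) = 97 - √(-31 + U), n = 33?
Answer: 9369/94 - √30 ≈ 94.193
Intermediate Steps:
x = -8 (x = 9 - (-16 + 33) = 9 - 1*17 = 9 - 17 = -8)
u = 1/94 ≈ 0.010638
Y(M, K) = -251/94 (Y(M, K) = (-8 - 1*1/94)/3 = (-8 - 1/94)/3 = (⅓)*(-753/94) = -251/94)
m(61, -29) - Y(-90, 171) = (97 - √(-31 + 61)) - 1*(-251/94) = (97 - √30) + 251/94 = 9369/94 - √30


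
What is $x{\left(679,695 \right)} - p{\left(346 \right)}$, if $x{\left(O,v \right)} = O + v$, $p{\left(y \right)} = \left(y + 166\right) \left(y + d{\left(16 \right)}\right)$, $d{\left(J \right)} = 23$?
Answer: $-187554$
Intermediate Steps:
$p{\left(y \right)} = \left(23 + y\right) \left(166 + y\right)$ ($p{\left(y \right)} = \left(y + 166\right) \left(y + 23\right) = \left(166 + y\right) \left(23 + y\right) = \left(23 + y\right) \left(166 + y\right)$)
$x{\left(679,695 \right)} - p{\left(346 \right)} = \left(679 + 695\right) - \left(3818 + 346^{2} + 189 \cdot 346\right) = 1374 - \left(3818 + 119716 + 65394\right) = 1374 - 188928 = -187554$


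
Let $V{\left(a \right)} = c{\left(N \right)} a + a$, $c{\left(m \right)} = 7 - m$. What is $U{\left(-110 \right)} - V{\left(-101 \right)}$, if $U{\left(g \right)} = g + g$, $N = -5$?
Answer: $1093$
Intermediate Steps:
$V{\left(a \right)} = 13 a$ ($V{\left(a \right)} = \left(7 - -5\right) a + a = \left(7 + 5\right) a + a = 12 a + a = 13 a$)
$U{\left(g \right)} = 2 g$
$U{\left(-110 \right)} - V{\left(-101 \right)} = 2 \left(-110\right) - 13 \left(-101\right) = -220 - -1313 = -220 + 1313 = 1093$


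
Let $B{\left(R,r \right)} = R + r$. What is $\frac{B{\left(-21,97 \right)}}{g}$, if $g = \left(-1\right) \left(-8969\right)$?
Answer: $\frac{76}{8969} \approx 0.0084736$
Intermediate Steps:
$g = 8969$
$\frac{B{\left(-21,97 \right)}}{g} = \frac{-21 + 97}{8969} = 76 \cdot \frac{1}{8969} = \frac{76}{8969}$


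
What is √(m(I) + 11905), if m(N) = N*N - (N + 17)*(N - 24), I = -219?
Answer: 14*√55 ≈ 103.83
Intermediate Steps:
m(N) = N² - (-24 + N)*(17 + N) (m(N) = N² - (17 + N)*(-24 + N) = N² - (-24 + N)*(17 + N))
√(m(I) + 11905) = √((408 + 7*(-219)) + 11905) = √((408 - 1533) + 11905) = √(-1125 + 11905) = √10780 = 14*√55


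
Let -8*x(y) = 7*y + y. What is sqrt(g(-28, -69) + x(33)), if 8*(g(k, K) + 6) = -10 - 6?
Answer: I*sqrt(41) ≈ 6.4031*I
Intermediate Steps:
g(k, K) = -8 (g(k, K) = -6 + (-10 - 6)/8 = -6 + (1/8)*(-16) = -6 - 2 = -8)
x(y) = -y (x(y) = -(7*y + y)/8 = -y)
sqrt(g(-28, -69) + x(33)) = sqrt(-8 - 1*33) = sqrt(-8 - 33) = sqrt(-41) = I*sqrt(41)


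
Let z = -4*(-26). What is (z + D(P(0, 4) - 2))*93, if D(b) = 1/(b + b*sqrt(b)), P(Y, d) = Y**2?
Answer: 19313/2 + 31*I*sqrt(2)/2 ≈ 9656.5 + 21.92*I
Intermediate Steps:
D(b) = 1/(b + b**(3/2))
z = 104
(z + D(P(0, 4) - 2))*93 = (104 + 1/((0**2 - 2) + (0**2 - 2)**(3/2)))*93 = (104 + 1/((0 - 2) + (0 - 2)**(3/2)))*93 = (104 + 1/(-2 + (-2)**(3/2)))*93 = (104 + 1/(-2 - 2*I*sqrt(2)))*93 = 9672 + 93/(-2 - 2*I*sqrt(2))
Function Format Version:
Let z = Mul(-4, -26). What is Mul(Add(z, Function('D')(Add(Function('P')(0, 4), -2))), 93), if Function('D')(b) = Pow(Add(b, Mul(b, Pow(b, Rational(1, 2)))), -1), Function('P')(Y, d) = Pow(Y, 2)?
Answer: Add(Rational(19313, 2), Mul(Rational(31, 2), I, Pow(2, Rational(1, 2)))) ≈ Add(9656.5, Mul(21.920, I))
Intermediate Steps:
Function('D')(b) = Pow(Add(b, Pow(b, Rational(3, 2))), -1)
z = 104
Mul(Add(z, Function('D')(Add(Function('P')(0, 4), -2))), 93) = Mul(Add(104, Pow(Add(Add(Pow(0, 2), -2), Pow(Add(Pow(0, 2), -2), Rational(3, 2))), -1)), 93) = Mul(Add(104, Pow(Add(Add(0, -2), Pow(Add(0, -2), Rational(3, 2))), -1)), 93) = Mul(Add(104, Pow(Add(-2, Pow(-2, Rational(3, 2))), -1)), 93) = Mul(Add(104, Pow(Add(-2, Mul(-2, I, Pow(2, Rational(1, 2)))), -1)), 93) = Add(9672, Mul(93, Pow(Add(-2, Mul(-2, I, Pow(2, Rational(1, 2)))), -1)))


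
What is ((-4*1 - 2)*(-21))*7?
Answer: 882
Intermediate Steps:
((-4*1 - 2)*(-21))*7 = ((-4 - 2)*(-21))*7 = -6*(-21)*7 = 126*7 = 882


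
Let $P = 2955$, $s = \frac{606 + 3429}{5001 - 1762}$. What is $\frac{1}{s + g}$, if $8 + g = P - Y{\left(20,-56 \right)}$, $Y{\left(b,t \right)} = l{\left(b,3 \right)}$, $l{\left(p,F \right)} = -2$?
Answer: $\frac{3239}{9555846} \approx 0.00033895$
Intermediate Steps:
$Y{\left(b,t \right)} = -2$
$s = \frac{4035}{3239} \approx 1.2458$
$g = 2949$ ($g = -8 + \left(2955 - -2\right) = -8 + \left(2955 + 2\right) = -8 + 2957 = 2949$)
$\frac{1}{s + g} = \frac{1}{\frac{4035}{3239} + 2949} = \frac{1}{\frac{9555846}{3239}} = \frac{3239}{9555846}$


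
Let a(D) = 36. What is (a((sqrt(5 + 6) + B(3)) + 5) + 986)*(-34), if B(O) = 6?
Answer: -34748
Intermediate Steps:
(a((sqrt(5 + 6) + B(3)) + 5) + 986)*(-34) = (36 + 986)*(-34) = 1022*(-34) = -34748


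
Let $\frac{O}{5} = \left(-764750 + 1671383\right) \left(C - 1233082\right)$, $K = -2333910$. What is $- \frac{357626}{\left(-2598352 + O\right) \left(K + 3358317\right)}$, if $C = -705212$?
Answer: $\frac{178813}{4500531943813032417} \approx 3.9732 \cdot 10^{-14}$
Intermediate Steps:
$O = -8786606520510$ ($O = 5 \left(-764750 + 1671383\right) \left(-705212 - 1233082\right) = 5 \cdot 906633 \left(-1938294\right) = 5 \left(-1757321304102\right) = -8786606520510$)
$- \frac{357626}{\left(-2598352 + O\right) \left(K + 3358317\right)} = - \frac{357626}{\left(-2598352 - 8786606520510\right) \left(-2333910 + 3358317\right)} = - \frac{357626}{\left(-8786609118862\right) 1024407} = - \frac{357626}{-9001063887626064834} = \left(-357626\right) \left(- \frac{1}{9001063887626064834}\right) = \frac{178813}{4500531943813032417}$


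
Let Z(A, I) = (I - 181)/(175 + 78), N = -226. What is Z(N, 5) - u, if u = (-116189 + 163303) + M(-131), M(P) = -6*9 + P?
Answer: -1079383/23 ≈ -46930.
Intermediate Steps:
M(P) = -54 + P
u = 46929 (u = (-116189 + 163303) + (-54 - 131) = 47114 - 185 = 46929)
Z(A, I) = -181/253 + I/253 (Z(A, I) = (-181 + I)/253 = (-181 + I)*(1/253) = -181/253 + I/253)
Z(N, 5) - u = (-181/253 + (1/253)*5) - 1*46929 = (-181/253 + 5/253) - 46929 = -16/23 - 46929 = -1079383/23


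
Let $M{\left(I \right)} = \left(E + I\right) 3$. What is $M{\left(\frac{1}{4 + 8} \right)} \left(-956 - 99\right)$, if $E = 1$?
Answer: $- \frac{13715}{4} \approx -3428.8$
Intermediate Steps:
$M{\left(I \right)} = 3 + 3 I$ ($M{\left(I \right)} = \left(1 + I\right) 3 = 3 + 3 I$)
$M{\left(\frac{1}{4 + 8} \right)} \left(-956 - 99\right) = \left(3 + \frac{3}{4 + 8}\right) \left(-956 - 99\right) = \left(3 + \frac{3}{12}\right) \left(-1055\right) = \left(3 + 3 \cdot \frac{1}{12}\right) \left(-1055\right) = \left(3 + \frac{1}{4}\right) \left(-1055\right) = \frac{13}{4} \left(-1055\right) = - \frac{13715}{4}$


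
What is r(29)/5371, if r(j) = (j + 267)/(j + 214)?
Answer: 296/1305153 ≈ 0.00022679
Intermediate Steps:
r(j) = (267 + j)/(214 + j)
r(29)/5371 = ((267 + 29)/(214 + 29))/5371 = (296/243)*(1/5371) = 296/1305153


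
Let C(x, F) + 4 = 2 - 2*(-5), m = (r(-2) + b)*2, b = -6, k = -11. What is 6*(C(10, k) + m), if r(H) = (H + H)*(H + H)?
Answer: 168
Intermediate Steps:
r(H) = 4*H² (r(H) = (2*H)*(2*H) = 4*H²)
m = 20 (m = (4*(-2)² - 6)*2 = (4*4 - 6)*2 = (16 - 6)*2 = 10*2 = 20)
C(x, F) = 8 (C(x, F) = -4 + (2 - 2*(-5)) = -4 + (2 + 10) = -4 + 12 = 8)
6*(C(10, k) + m) = 6*(8 + 20) = 6*28 = 168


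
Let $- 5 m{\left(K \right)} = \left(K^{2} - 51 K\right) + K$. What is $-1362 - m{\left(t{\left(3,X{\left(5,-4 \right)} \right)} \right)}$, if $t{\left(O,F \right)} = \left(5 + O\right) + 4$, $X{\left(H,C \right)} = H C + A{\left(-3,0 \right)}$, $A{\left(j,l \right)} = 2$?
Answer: $- \frac{7266}{5} \approx -1453.2$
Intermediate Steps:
$X{\left(H,C \right)} = 2 + C H$ ($X{\left(H,C \right)} = H C + 2 = C H + 2 = 2 + C H$)
$t{\left(O,F \right)} = 9 + O$
$m{\left(K \right)} = 10 K - \frac{K^{2}}{5}$ ($m{\left(K \right)} = - \frac{\left(K^{2} - 51 K\right) + K}{5} = - \frac{K^{2} - 50 K}{5} = 10 K - \frac{K^{2}}{5}$)
$-1362 - m{\left(t{\left(3,X{\left(5,-4 \right)} \right)} \right)} = -1362 - \frac{\left(9 + 3\right) \left(50 - \left(9 + 3\right)\right)}{5} = -1362 - \frac{1}{5} \cdot 12 \left(50 - 12\right) = -1362 - \frac{1}{5} \cdot 12 \cdot 38 = -1362 - \frac{456}{5} = - \frac{7266}{5}$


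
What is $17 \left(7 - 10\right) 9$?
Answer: $-459$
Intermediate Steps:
$17 \left(7 - 10\right) 9 = 17 \left(-3\right) 9 = \left(-51\right) 9 = -459$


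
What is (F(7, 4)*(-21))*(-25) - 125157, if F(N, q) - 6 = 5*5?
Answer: -108882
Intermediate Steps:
F(N, q) = 31 (F(N, q) = 6 + 5*5 = 6 + 25 = 31)
(F(7, 4)*(-21))*(-25) - 125157 = (31*(-21))*(-25) - 125157 = -651*(-25) - 125157 = 16275 - 125157 = -108882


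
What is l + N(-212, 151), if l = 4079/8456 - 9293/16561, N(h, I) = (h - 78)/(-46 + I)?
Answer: -170488253/60017064 ≈ -2.8407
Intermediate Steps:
N(h, I) = (-78 + h)/(-46 + I)
l = -11029289/140039816 (l = 4079*(1/8456) - 9293*1/16561 = 4079/8456 - 9293/16561 = -11029289/140039816 ≈ -0.078758)
l + N(-212, 151) = -11029289/140039816 + (-78 - 212)/(-46 + 151) = -11029289/140039816 - 290/105 = -11029289/140039816 + (1/105)*(-290) = -11029289/140039816 - 58/21 = -170488253/60017064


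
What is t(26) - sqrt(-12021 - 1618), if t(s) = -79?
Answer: -79 - I*sqrt(13639) ≈ -79.0 - 116.79*I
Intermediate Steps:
t(26) - sqrt(-12021 - 1618) = -79 - sqrt(-12021 - 1618) = -79 - sqrt(-13639) = -79 - I*sqrt(13639)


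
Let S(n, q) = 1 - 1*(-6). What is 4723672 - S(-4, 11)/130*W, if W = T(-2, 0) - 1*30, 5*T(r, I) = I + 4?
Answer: 1535193911/325 ≈ 4.7237e+6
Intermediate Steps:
T(r, I) = ⅘ + I/5 (T(r, I) = (I + 4)/5 = (4 + I)/5 = ⅘ + I/5)
W = -146/5 (W = (⅘ + (⅕)*0) - 1*30 = (⅘ + 0) - 30 = ⅘ - 30 = -146/5 ≈ -29.200)
S(n, q) = 7 (S(n, q) = 1 + 6 = 7)
4723672 - S(-4, 11)/130*W = 4723672 - 7/130*(-146)/5 = 4723672 - (1/130)*7*(-146)/5 = 4723672 - 7*(-146)/(130*5) = 4723672 - 1*(-511/325) = 4723672 + 511/325 = 1535193911/325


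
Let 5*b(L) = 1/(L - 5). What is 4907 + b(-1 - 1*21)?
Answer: 662444/135 ≈ 4907.0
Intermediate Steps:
b(L) = 1/(5*(-5 + L)) (b(L) = 1/(5*(L - 5)) = 1/(5*(-5 + L)))
4907 + b(-1 - 1*21) = 4907 + 1/(5*(-5 + (-1 - 1*21))) = 4907 + 1/(5*(-5 + (-1 - 21))) = 4907 + 1/(5*(-5 - 22)) = 4907 + (⅕)/(-27) = 4907 + (⅕)*(-1/27) = 4907 - 1/135 = 662444/135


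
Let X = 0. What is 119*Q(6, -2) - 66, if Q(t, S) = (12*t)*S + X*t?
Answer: -17202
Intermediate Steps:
Q(t, S) = 12*S*t (Q(t, S) = (12*t)*S + 0*t = 12*S*t + 0 = 12*S*t)
119*Q(6, -2) - 66 = 119*(12*(-2)*6) - 66 = 119*(-144) - 66 = -17136 - 66 = -17202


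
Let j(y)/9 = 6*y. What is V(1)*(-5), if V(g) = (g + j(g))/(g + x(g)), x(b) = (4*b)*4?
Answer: -275/17 ≈ -16.176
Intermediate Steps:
j(y) = 54*y (j(y) = 9*(6*y) = 54*y)
x(b) = 16*b
V(g) = 55/17 (V(g) = (g + 54*g)/(g + 16*g) = (55*g)/((17*g)) = (55*g)*(1/(17*g)) = 55/17)
V(1)*(-5) = (55/17)*(-5) = -275/17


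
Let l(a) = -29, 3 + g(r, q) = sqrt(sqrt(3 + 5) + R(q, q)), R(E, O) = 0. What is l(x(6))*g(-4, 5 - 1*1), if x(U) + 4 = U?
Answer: 87 - 29*2**(3/4) ≈ 38.228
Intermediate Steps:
x(U) = -4 + U
g(r, q) = -3 + 2**(3/4) (g(r, q) = -3 + sqrt(sqrt(3 + 5) + 0) = -3 + sqrt(sqrt(8) + 0) = -3 + sqrt(2*sqrt(2) + 0) = -3 + sqrt(2*sqrt(2)) = -3 + 2**(3/4))
l(x(6))*g(-4, 5 - 1*1) = -29*(-3 + 2**(3/4)) = 87 - 29*2**(3/4)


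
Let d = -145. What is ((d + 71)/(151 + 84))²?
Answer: 5476/55225 ≈ 0.099158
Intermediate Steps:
((d + 71)/(151 + 84))² = ((-145 + 71)/(151 + 84))² = (-74/235)² = 5476/55225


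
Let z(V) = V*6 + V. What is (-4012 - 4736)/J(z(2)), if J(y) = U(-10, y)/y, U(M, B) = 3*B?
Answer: -2916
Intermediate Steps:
z(V) = 7*V (z(V) = 6*V + V = 7*V)
J(y) = 3 (J(y) = (3*y)/y = 3)
(-4012 - 4736)/J(z(2)) = (-4012 - 4736)/3 = -8748*⅓ = -2916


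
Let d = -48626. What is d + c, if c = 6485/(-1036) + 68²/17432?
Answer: -109784003951/2257444 ≈ -48632.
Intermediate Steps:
c = -13532007/2257444 (c = 6485*(-1/1036) + 4624*(1/17432) = -6485/1036 + 578/2179 = -13532007/2257444 ≈ -5.9944)
d + c = -48626 - 13532007/2257444 = -109784003951/2257444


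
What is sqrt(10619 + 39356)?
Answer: 5*sqrt(1999) ≈ 223.55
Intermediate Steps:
sqrt(10619 + 39356) = sqrt(49975) = 5*sqrt(1999)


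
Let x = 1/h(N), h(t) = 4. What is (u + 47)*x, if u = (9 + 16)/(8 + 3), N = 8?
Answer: 271/22 ≈ 12.318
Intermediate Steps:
u = 25/11 ≈ 2.2727
x = 1/4 ≈ 0.25000
(u + 47)*x = (25/11 + 47)*(1/4) = (542/11)*(1/4) = 271/22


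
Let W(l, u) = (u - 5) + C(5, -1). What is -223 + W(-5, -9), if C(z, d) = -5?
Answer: -242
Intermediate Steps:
W(l, u) = -10 + u (W(l, u) = (u - 5) - 5 = (-5 + u) - 5 = -10 + u)
-223 + W(-5, -9) = -223 + (-10 - 9) = -223 - 19 = -242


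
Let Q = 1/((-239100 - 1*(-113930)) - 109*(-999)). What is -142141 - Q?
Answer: -2313913338/16279 ≈ -1.4214e+5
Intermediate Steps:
Q = -1/16279 (Q = 1/((-239100 + 113930) + 108891) = 1/(-125170 + 108891) = 1/(-16279) = -1/16279 ≈ -6.1429e-5)
-142141 - Q = -142141 - 1*(-1/16279) = -142141 + 1/16279 = -2313913338/16279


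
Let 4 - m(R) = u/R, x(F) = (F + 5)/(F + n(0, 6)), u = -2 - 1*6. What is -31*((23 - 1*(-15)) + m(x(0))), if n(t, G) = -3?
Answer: -5766/5 ≈ -1153.2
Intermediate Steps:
u = -8 (u = -2 - 6 = -8)
x(F) = (5 + F)/(-3 + F) (x(F) = (F + 5)/(F - 3) = (5 + F)/(-3 + F))
m(R) = 4 + 8/R (m(R) = 4 - (-8)/R = 4 + 8/R)
-31*((23 - 1*(-15)) + m(x(0))) = -31*((23 - 1*(-15)) + (4 + 8/(((5 + 0)/(-3 + 0))))) = -31*((23 + 15) + (4 + 8/((5/(-3))))) = -31*(38 + (4 + 8/((-⅓*5)))) = -31*(38 + (4 + 8/(-5/3))) = -31*(38 + (4 + 8*(-⅗))) = -31*(38 + (4 - 24/5)) = -31*(38 - ⅘) = -31*186/5 = -5766/5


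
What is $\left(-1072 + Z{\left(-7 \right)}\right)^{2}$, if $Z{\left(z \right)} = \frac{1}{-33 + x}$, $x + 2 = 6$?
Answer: $\frac{966525921}{841} \approx 1.1493 \cdot 10^{6}$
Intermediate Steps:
$x = 4$ ($x = -2 + 6 = 4$)
$Z{\left(z \right)} = - \frac{1}{29}$ ($Z{\left(z \right)} = \frac{1}{-33 + 4} = \frac{1}{-29} = - \frac{1}{29}$)
$\left(-1072 + Z{\left(-7 \right)}\right)^{2} = \left(-1072 - \frac{1}{29}\right)^{2} = \left(- \frac{31089}{29}\right)^{2} = \frac{966525921}{841}$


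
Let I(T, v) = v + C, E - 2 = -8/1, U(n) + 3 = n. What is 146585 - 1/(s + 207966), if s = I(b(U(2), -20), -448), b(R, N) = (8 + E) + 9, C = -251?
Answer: 30382233194/207267 ≈ 1.4659e+5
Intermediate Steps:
U(n) = -3 + n
E = -6 (E = 2 - 8/1 = 2 - 8*1 = 2 - 8 = -6)
b(R, N) = 11 (b(R, N) = (8 - 6) + 9 = 2 + 9 = 11)
I(T, v) = -251 + v (I(T, v) = v - 251 = -251 + v)
s = -699 (s = -251 - 448 = -699)
146585 - 1/(s + 207966) = 146585 - 1/(-699 + 207966) = 146585 - 1/207267 = 30382233194/207267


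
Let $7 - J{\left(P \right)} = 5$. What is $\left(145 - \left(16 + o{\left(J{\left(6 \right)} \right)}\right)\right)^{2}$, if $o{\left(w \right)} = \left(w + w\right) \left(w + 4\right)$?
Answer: $11025$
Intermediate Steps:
$J{\left(P \right)} = 2$ ($J{\left(P \right)} = 7 - 5 = 2$)
$o{\left(w \right)} = 2 w \left(4 + w\right)$
$\left(145 - \left(16 + o{\left(J{\left(6 \right)} \right)}\right)\right)^{2} = \left(145 - \left(16 + 2 \cdot 2 \left(4 + 2\right)\right)\right)^{2} = \left(145 - \left(16 + 2 \cdot 2 \cdot 6\right)\right)^{2} = \left(145 - 40\right)^{2} = 105^{2} = 11025$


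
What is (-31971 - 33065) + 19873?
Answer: -45163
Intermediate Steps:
(-31971 - 33065) + 19873 = -65036 + 19873 = -45163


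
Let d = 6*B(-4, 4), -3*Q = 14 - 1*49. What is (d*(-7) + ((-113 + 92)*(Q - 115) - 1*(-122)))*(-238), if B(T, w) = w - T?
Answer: -465528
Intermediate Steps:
Q = 35/3 (Q = -(14 - 1*49)/3 = -(14 - 49)/3 = -1/3*(-35) = 35/3 ≈ 11.667)
d = 48 (d = 6*(4 - 1*(-4)) = 6*(4 + 4) = 6*8 = 48)
(d*(-7) + ((-113 + 92)*(Q - 115) - 1*(-122)))*(-238) = (48*(-7) + ((-113 + 92)*(35/3 - 115) - 1*(-122)))*(-238) = (-336 + (-21*(-310/3) + 122))*(-238) = (-336 + (2170 + 122))*(-238) = (-336 + 2292)*(-238) = 1956*(-238) = -465528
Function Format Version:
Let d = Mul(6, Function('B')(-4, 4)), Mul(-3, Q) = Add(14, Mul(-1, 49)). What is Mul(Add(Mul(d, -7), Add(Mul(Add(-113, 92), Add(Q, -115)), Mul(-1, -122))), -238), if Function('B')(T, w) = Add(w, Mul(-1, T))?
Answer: -465528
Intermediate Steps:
Q = Rational(35, 3) (Q = Mul(Rational(-1, 3), Add(14, Mul(-1, 49))) = Mul(Rational(-1, 3), Add(14, -49)) = Mul(Rational(-1, 3), -35) = Rational(35, 3) ≈ 11.667)
d = 48 (d = Mul(6, Add(4, Mul(-1, -4))) = Mul(6, Add(4, 4)) = Mul(6, 8) = 48)
Mul(Add(Mul(d, -7), Add(Mul(Add(-113, 92), Add(Q, -115)), Mul(-1, -122))), -238) = Mul(Add(Mul(48, -7), Add(Mul(Add(-113, 92), Add(Rational(35, 3), -115)), Mul(-1, -122))), -238) = Mul(Add(-336, Add(Mul(-21, Rational(-310, 3)), 122)), -238) = Mul(Add(-336, Add(2170, 122)), -238) = Mul(Add(-336, 2292), -238) = Mul(1956, -238) = -465528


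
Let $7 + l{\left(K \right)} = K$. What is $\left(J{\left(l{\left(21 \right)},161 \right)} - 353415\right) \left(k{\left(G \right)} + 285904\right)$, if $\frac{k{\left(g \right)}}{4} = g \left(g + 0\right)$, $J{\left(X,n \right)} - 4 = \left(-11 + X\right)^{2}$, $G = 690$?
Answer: $-774057814208$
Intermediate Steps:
$l{\left(K \right)} = -7 + K$
$J{\left(X,n \right)} = 4 + \left(-11 + X\right)^{2}$
$k{\left(g \right)} = 4 g^{2}$ ($k{\left(g \right)} = 4 g \left(g + 0\right) = 4 g g = 4 g^{2}$)
$\left(J{\left(l{\left(21 \right)},161 \right)} - 353415\right) \left(k{\left(G \right)} + 285904\right) = \left(\left(4 + \left(-11 + \left(-7 + 21\right)\right)^{2}\right) - 353415\right) \left(4 \cdot 690^{2} + 285904\right) = \left(\left(4 + \left(-11 + 14\right)^{2}\right) - 353415\right) \left(4 \cdot 476100 + 285904\right) = \left(\left(4 + 3^{2}\right) - 353415\right) \left(1904400 + 285904\right) = \left(\left(4 + 9\right) - 353415\right) 2190304 = \left(13 - 353415\right) 2190304 = \left(-353402\right) 2190304 = -774057814208$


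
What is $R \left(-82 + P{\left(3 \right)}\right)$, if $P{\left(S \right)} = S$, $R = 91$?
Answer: $-7189$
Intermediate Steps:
$R \left(-82 + P{\left(3 \right)}\right) = 91 \left(-82 + 3\right) = 91 \left(-79\right) = -7189$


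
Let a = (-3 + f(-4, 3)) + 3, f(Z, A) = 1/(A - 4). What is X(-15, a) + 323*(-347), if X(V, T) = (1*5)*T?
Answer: -112086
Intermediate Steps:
f(Z, A) = 1/(-4 + A)
a = -1 (a = (-3 + 1/(-4 + 3)) + 3 = (-3 + 1/(-1)) + 3 = (-3 - 1) + 3 = -4 + 3 = -1)
X(V, T) = 5*T
X(-15, a) + 323*(-347) = 5*(-1) + 323*(-347) = -5 - 112081 = -112086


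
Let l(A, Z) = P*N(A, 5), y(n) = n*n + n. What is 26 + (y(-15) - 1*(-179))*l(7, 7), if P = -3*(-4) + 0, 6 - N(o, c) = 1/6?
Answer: 27256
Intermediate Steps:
N(o, c) = 35/6 (N(o, c) = 6 - 1/6 = 6 - 1*⅙ = 6 - ⅙ = 35/6)
P = 12 (P = 12 + 0 = 12)
y(n) = n + n² (y(n) = n² + n = n + n²)
l(A, Z) = 70 (l(A, Z) = 12*(35/6) = 70)
26 + (y(-15) - 1*(-179))*l(7, 7) = 26 + (-15*(1 - 15) - 1*(-179))*70 = 26 + (-15*(-14) + 179)*70 = 26 + (210 + 179)*70 = 26 + 389*70 = 26 + 27230 = 27256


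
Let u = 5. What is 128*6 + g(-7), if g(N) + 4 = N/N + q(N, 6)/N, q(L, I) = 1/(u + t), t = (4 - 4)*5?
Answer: 26774/35 ≈ 764.97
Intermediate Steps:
t = 0 (t = 0*5 = 0)
q(L, I) = 1/5 (q(L, I) = 1/(5 + 0) = 1/5)
g(N) = -3 + 1/(5*N) (g(N) = -4 + (N/N + 1/(5*N)) = -4 + (1 + 1/(5*N)) = -3 + 1/(5*N))
128*6 + g(-7) = 128*6 + (-3 + (1/5)/(-7)) = 768 + (-3 + (1/5)*(-1/7)) = 768 + (-3 - 1/35) = 768 - 106/35 = 26774/35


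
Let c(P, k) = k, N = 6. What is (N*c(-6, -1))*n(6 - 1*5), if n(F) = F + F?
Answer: -12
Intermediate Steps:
n(F) = 2*F
(N*c(-6, -1))*n(6 - 1*5) = (6*(-1))*(2*(6 - 1*5)) = -12*(6 - 5) = -12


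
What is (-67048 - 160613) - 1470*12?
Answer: -245301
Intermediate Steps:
(-67048 - 160613) - 1470*12 = -227661 - 17640 = -245301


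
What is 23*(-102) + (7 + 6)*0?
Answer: -2346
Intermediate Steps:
23*(-102) + (7 + 6)*0 = -2346 + 13*0 = -2346 + 0 = -2346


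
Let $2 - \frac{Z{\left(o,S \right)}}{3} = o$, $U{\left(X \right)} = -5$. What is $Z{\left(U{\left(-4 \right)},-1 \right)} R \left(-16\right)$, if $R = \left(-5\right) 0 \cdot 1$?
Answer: $0$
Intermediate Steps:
$Z{\left(o,S \right)} = 6 - 3 o$
$R = 0$ ($R = 0 \cdot 1 = 0$)
$Z{\left(U{\left(-4 \right)},-1 \right)} R \left(-16\right) = \left(6 - -15\right) 0 \left(-16\right) = \left(6 + 15\right) 0 \left(-16\right) = 21 \cdot 0 \left(-16\right) = 0 \left(-16\right) = 0$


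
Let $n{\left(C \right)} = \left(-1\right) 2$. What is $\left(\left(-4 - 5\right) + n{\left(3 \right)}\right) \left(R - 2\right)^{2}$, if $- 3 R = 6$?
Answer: $-176$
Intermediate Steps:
$R = -2$ ($R = \left(- \frac{1}{3}\right) 6 = -2$)
$n{\left(C \right)} = -2$
$\left(\left(-4 - 5\right) + n{\left(3 \right)}\right) \left(R - 2\right)^{2} = \left(\left(-4 - 5\right) - 2\right) \left(-2 - 2\right)^{2} = \left(-9 - 2\right) \left(-4\right)^{2} = \left(-11\right) 16 = -176$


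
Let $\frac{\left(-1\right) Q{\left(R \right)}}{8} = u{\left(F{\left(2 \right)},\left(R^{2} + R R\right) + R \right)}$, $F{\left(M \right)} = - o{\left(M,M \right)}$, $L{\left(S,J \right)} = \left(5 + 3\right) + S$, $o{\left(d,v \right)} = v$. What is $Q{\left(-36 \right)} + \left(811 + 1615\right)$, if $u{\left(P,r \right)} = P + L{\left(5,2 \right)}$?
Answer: $2338$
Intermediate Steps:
$L{\left(S,J \right)} = 8 + S$
$F{\left(M \right)} = - M$
$u{\left(P,r \right)} = 13 + P$ ($u{\left(P,r \right)} = P + \left(8 + 5\right) = P + 13 = 13 + P$)
$Q{\left(R \right)} = -88$ ($Q{\left(R \right)} = - 8 \left(13 - 2\right) = \left(-8\right) 11 = -88$)
$Q{\left(-36 \right)} + \left(811 + 1615\right) = -88 + \left(811 + 1615\right) = -88 + 2426 = 2338$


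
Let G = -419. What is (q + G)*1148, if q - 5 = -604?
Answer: -1168664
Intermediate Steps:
q = -599 (q = 5 - 604 = -599)
(q + G)*1148 = (-599 - 419)*1148 = -1018*1148 = -1168664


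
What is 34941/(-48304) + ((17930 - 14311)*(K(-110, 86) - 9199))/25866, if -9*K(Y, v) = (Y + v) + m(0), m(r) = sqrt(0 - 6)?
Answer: -2412802237691/1874146896 - 3619*I*sqrt(6)/232794 ≈ -1287.4 - 0.03808*I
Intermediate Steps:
m(r) = I*sqrt(6) (m(r) = sqrt(-6) = I*sqrt(6))
K(Y, v) = -Y/9 - v/9 - I*sqrt(6)/9 (K(Y, v) = -((Y + v) + I*sqrt(6))/9 = -(Y + v + I*sqrt(6))/9 = -Y/9 - v/9 - I*sqrt(6)/9)
34941/(-48304) + ((17930 - 14311)*(K(-110, 86) - 9199))/25866 = 34941/(-48304) + ((17930 - 14311)*((-1/9*(-110) - 1/9*86 - I*sqrt(6)/9) - 9199))/25866 = 34941*(-1/48304) + (3619*((110/9 - 86/9 - I*sqrt(6)/9) - 9199))*(1/25866) = -34941/48304 + (3619*((8/3 - I*sqrt(6)/9) - 9199))*(1/25866) = -34941/48304 + (3619*(-27589/3 - I*sqrt(6)/9))*(1/25866) = -34941/48304 + (-99844591/3 - 3619*I*sqrt(6)/9)*(1/25866) = -34941/48304 + (-99844591/77598 - 3619*I*sqrt(6)/232794) = -2412802237691/1874146896 - 3619*I*sqrt(6)/232794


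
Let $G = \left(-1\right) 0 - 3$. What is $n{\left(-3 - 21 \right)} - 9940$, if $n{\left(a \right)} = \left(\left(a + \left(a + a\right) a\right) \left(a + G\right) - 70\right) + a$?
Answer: $-40490$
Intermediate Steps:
$G = -3$ ($G = 0 - 3 = -3$)
$n{\left(a \right)} = -70 + a + \left(-3 + a\right) \left(a + 2 a^{2}\right)$ ($n{\left(a \right)} = \left(\left(a + \left(a + a\right) a\right) \left(a - 3\right) - 70\right) + a = \left(\left(a + 2 a a\right) \left(-3 + a\right) - 70\right) + a = \left(\left(a + 2 a^{2}\right) \left(-3 + a\right) - 70\right) + a = \left(\left(-3 + a\right) \left(a + 2 a^{2}\right) - 70\right) + a = \left(-70 + \left(-3 + a\right) \left(a + 2 a^{2}\right)\right) + a = -70 + a + \left(-3 + a\right) \left(a + 2 a^{2}\right)$)
$n{\left(-3 - 21 \right)} - 9940 = \left(-70 - 5 \left(-3 - 21\right)^{2} - 2 \left(-3 - 21\right) + 2 \left(-3 - 21\right)^{3}\right) - 9940 = \left(-70 - 5 \left(-24\right)^{2} - -48 + 2 \left(-24\right)^{3}\right) - 9940 = \left(-70 - 2880 + 48 + 2 \left(-13824\right)\right) - 9940 = \left(-70 - 2880 + 48 - 27648\right) - 9940 = -30550 - 9940 = -40490$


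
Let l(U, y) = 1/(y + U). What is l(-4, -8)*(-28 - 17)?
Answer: 15/4 ≈ 3.7500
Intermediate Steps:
l(U, y) = 1/(U + y)
l(-4, -8)*(-28 - 17) = (-28 - 17)/(-4 - 8) = -45/(-12) = -1/12*(-45) = 15/4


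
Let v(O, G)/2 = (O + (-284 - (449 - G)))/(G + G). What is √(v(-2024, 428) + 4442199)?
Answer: 11*√1681278481/214 ≈ 2107.7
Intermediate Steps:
v(O, G) = (-733 + G + O)/G (v(O, G) = 2*((O + (-284 - (449 - G)))/(G + G)) = 2*((O + (-284 + (-449 + G)))/((2*G))) = 2*((O + (-733 + G))*(1/(2*G))) = 2*((-733 + G + O)*(1/(2*G))) = 2*((-733 + G + O)/(2*G)) = (-733 + G + O)/G)
√(v(-2024, 428) + 4442199) = √((-733 + 428 - 2024)/428 + 4442199) = √((1/428)*(-2329) + 4442199) = √(-2329/428 + 4442199) = √(1901258843/428) = 11*√1681278481/214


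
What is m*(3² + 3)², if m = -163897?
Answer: -23601168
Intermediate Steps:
m*(3² + 3)² = -163897*(3² + 3)² = -163897*(9 + 3)² = -163897*12² = -163897*144 = -23601168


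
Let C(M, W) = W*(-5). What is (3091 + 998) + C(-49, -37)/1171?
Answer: 4788404/1171 ≈ 4089.2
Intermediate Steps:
C(M, W) = -5*W
(3091 + 998) + C(-49, -37)/1171 = (3091 + 998) - 5*(-37)/1171 = 4089 + 185*(1/1171) = 4089 + 185/1171 = 4788404/1171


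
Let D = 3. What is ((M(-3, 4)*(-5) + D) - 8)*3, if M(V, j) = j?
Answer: -75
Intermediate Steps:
((M(-3, 4)*(-5) + D) - 8)*3 = ((4*(-5) + 3) - 8)*3 = ((-20 + 3) - 8)*3 = (-17 - 8)*3 = -25*3 = -75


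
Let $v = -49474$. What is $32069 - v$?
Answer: $81543$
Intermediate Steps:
$32069 - v = 32069 - -49474 = 32069 + 49474 = 81543$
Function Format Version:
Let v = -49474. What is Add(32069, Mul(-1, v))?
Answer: 81543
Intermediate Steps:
Add(32069, Mul(-1, v)) = Add(32069, Mul(-1, -49474)) = Add(32069, 49474) = 81543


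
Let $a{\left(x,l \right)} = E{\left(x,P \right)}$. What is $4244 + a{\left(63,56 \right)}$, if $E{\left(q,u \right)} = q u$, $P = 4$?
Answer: $4496$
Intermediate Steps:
$a{\left(x,l \right)} = 4 x$ ($a{\left(x,l \right)} = x 4 = 4 x$)
$4244 + a{\left(63,56 \right)} = 4244 + 4 \cdot 63 = 4244 + 252 = 4496$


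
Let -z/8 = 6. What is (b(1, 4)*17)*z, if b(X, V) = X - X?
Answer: 0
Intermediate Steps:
b(X, V) = 0
z = -48 (z = -8*6 = -48)
(b(1, 4)*17)*z = (0*17)*(-48) = 0*(-48) = 0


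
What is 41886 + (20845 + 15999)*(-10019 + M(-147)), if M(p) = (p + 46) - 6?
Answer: -373040458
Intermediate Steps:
M(p) = 40 + p (M(p) = (46 + p) - 6 = 40 + p)
41886 + (20845 + 15999)*(-10019 + M(-147)) = 41886 + (20845 + 15999)*(-10019 + (40 - 147)) = 41886 + 36844*(-10019 - 107) = 41886 + 36844*(-10126) = 41886 - 373082344 = -373040458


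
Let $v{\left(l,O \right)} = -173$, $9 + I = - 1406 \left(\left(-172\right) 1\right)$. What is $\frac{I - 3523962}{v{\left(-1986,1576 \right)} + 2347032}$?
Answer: $- \frac{3282139}{2346859} \approx -1.3985$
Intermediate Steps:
$I = 241823$ ($I = -9 - 1406 \left(\left(-172\right) 1\right) = -9 - -241832 = -9 + 241832 = 241823$)
$\frac{I - 3523962}{v{\left(-1986,1576 \right)} + 2347032} = \frac{241823 - 3523962}{-173 + 2347032} = - \frac{3282139}{2346859}$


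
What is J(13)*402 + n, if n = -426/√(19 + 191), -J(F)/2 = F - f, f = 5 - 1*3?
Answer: -8844 - 71*√210/35 ≈ -8873.4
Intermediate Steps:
f = 2 (f = 5 - 3 = 2)
J(F) = 4 - 2*F (J(F) = -2*(F - 1*2) = -2*(F - 2) = -2*(-2 + F) = 4 - 2*F)
n = -71*√210/35 (n = -426*√210/210 = -71*√210/35 ≈ -29.397)
J(13)*402 + n = (4 - 2*13)*402 - 71*√210/35 = (4 - 26)*402 - 71*√210/35 = -22*402 - 71*√210/35 = -8844 - 71*√210/35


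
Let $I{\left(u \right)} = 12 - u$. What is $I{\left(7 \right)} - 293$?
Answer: $-288$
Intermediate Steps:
$I{\left(7 \right)} - 293 = \left(12 - 7\right) - 293 = 5 - 293 = -288$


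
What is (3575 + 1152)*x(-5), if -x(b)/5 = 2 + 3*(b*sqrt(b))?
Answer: -47270 + 354525*I*sqrt(5) ≈ -47270.0 + 7.9274e+5*I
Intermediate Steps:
x(b) = -10 - 15*b**(3/2) (x(b) = -5*(2 + 3*(b*sqrt(b))) = -5*(2 + 3*b**(3/2)) = -10 - 15*b**(3/2))
(3575 + 1152)*x(-5) = (3575 + 1152)*(-10 - (-75)*I*sqrt(5)) = 4727*(-10 - (-75)*I*sqrt(5)) = 4727*(-10 + 75*I*sqrt(5)) = -47270 + 354525*I*sqrt(5)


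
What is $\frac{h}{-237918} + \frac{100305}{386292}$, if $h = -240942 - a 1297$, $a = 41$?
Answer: $\frac{22913363623}{15317636676} \approx 1.4959$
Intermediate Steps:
$h = -294119$ ($h = -240942 - 41 \cdot 1297 = -240942 - 53177 = -294119$)
$\frac{h}{-237918} + \frac{100305}{386292} = - \frac{294119}{-237918} + \frac{100305}{386292} = \left(-294119\right) \left(- \frac{1}{237918}\right) + 100305 \cdot \frac{1}{386292} = \frac{294119}{237918} + \frac{33435}{128764} = \frac{22913363623}{15317636676}$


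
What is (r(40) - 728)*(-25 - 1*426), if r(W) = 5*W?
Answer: 238128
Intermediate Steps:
(r(40) - 728)*(-25 - 1*426) = (5*40 - 728)*(-25 - 1*426) = (200 - 728)*(-25 - 426) = -528*(-451) = 238128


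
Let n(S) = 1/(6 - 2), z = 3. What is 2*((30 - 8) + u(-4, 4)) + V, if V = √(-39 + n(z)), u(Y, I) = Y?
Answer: 36 + I*√155/2 ≈ 36.0 + 6.225*I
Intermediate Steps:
n(S) = ¼ (n(S) = 1/4 = ¼)
V = I*√155/2 (V = √(-39 + ¼) = √(-155/4) = I*√155/2 ≈ 6.225*I)
2*((30 - 8) + u(-4, 4)) + V = 2*((30 - 8) - 4) + I*√155/2 = 2*(22 - 4) + I*√155/2 = 2*18 + I*√155/2 = 36 + I*√155/2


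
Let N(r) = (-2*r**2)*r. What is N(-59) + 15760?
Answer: 426518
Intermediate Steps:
N(r) = -2*r**3
N(-59) + 15760 = -2*(-59)**3 + 15760 = -2*(-205379) + 15760 = 410758 + 15760 = 426518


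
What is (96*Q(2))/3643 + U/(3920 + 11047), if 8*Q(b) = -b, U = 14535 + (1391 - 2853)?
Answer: 47265731/54524781 ≈ 0.86687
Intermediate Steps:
U = 13073 (U = 14535 - 1462 = 13073)
Q(b) = -b/8 (Q(b) = (-b)/8 = -b/8)
(96*Q(2))/3643 + U/(3920 + 11047) = (96*(-⅛*2))/3643 + 13073/(3920 + 11047) = (96*(-¼))*(1/3643) + 13073/14967 = -24*1/3643 + 13073*(1/14967) = -24/3643 + 13073/14967 = 47265731/54524781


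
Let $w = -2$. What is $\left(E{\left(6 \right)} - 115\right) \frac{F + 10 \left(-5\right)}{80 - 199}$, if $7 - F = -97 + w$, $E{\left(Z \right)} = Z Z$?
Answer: $\frac{632}{17} \approx 37.176$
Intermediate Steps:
$E{\left(Z \right)} = Z^{2}$
$F = 106$ ($F = 7 - \left(-97 - 2\right) = 7 - -99 = 7 + 99 = 106$)
$\left(E{\left(6 \right)} - 115\right) \frac{F + 10 \left(-5\right)}{80 - 199} = \left(6^{2} - 115\right) \frac{106 + 10 \left(-5\right)}{80 - 199} = \left(36 - 115\right) \frac{106 - 50}{-119} = - 79 \cdot 56 \left(- \frac{1}{119}\right) = \left(-79\right) \left(- \frac{8}{17}\right) = \frac{632}{17}$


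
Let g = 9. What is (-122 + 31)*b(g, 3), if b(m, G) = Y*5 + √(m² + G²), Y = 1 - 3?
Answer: 910 - 273*√10 ≈ 46.698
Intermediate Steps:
Y = -2
b(m, G) = -10 + √(G² + m²) (b(m, G) = -2*5 + √(m² + G²) = -10 + √(G² + m²))
(-122 + 31)*b(g, 3) = (-122 + 31)*(-10 + √(3² + 9²)) = -91*(-10 + √(9 + 81)) = -91*(-10 + √90) = -91*(-10 + 3*√10) = 910 - 273*√10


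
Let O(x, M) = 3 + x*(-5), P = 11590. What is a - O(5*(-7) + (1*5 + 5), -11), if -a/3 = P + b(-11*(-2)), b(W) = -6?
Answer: -34880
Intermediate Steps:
O(x, M) = 3 - 5*x
a = -34752 (a = -3*(11590 - 6) = -3*11584 = -34752)
a - O(5*(-7) + (1*5 + 5), -11) = -34752 - (3 - 5*(5*(-7) + (1*5 + 5))) = -34752 - (3 - 5*(-35 + (5 + 5))) = -34752 - (3 - 5*(-35 + 10)) = -34752 - (3 - 5*(-25)) = -34752 - (3 + 125) = -34752 - 1*128 = -34752 - 128 = -34880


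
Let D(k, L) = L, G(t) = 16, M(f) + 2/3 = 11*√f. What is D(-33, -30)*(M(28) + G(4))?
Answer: -460 - 660*√7 ≈ -2206.2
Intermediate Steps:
M(f) = -⅔ + 11*√f
D(-33, -30)*(M(28) + G(4)) = -30*((-⅔ + 11*√28) + 16) = -30*((-⅔ + 11*(2*√7)) + 16) = -30*((-⅔ + 22*√7) + 16) = -30*(46/3 + 22*√7) = -460 - 660*√7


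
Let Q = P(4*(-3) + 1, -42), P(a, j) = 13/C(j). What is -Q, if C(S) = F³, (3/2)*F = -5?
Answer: 351/1000 ≈ 0.35100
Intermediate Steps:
F = -10/3 (F = (⅔)*(-5) = -10/3 ≈ -3.3333)
C(S) = -1000/27 (C(S) = (-10/3)³ = -1000/27)
P(a, j) = -351/1000 (P(a, j) = 13/(-1000/27) = 13*(-27/1000) = -351/1000)
Q = -351/1000 ≈ -0.35100
-Q = -1*(-351/1000) = 351/1000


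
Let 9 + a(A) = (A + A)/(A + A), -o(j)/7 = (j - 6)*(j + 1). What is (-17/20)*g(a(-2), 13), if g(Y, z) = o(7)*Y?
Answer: -1904/5 ≈ -380.80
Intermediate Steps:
o(j) = -7*(1 + j)*(-6 + j) (o(j) = -7*(j - 6)*(j + 1) = -7*(-6 + j)*(1 + j) = -7*(1 + j)*(-6 + j))
a(A) = -8 (a(A) = -9 + (A + A)/(A + A) = -9 + (2*A)/((2*A)) = -9 + (2*A)*(1/(2*A)) = -9 + 1 = -8)
g(Y, z) = -56*Y (g(Y, z) = (42 - 7*7² + 35*7)*Y = (42 - 7*49 + 245)*Y = (42 - 343 + 245)*Y = -56*Y)
(-17/20)*g(a(-2), 13) = (-17/20)*(-56*(-8)) = -17*1/20*448 = -17/20*448 = -1904/5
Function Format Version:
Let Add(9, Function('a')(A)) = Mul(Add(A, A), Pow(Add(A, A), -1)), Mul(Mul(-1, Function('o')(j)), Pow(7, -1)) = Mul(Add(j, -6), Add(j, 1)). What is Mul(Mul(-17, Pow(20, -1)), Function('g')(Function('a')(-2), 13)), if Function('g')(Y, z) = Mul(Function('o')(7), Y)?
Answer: Rational(-1904, 5) ≈ -380.80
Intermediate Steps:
Function('o')(j) = Mul(-7, Add(1, j), Add(-6, j)) (Function('o')(j) = Mul(-7, Mul(Add(j, -6), Add(j, 1))) = Mul(-7, Mul(Add(-6, j), Add(1, j))) = Mul(-7, Mul(Add(1, j), Add(-6, j))) = Mul(-7, Add(1, j), Add(-6, j)))
Function('a')(A) = -8 (Function('a')(A) = Add(-9, Mul(Add(A, A), Pow(Add(A, A), -1))) = Add(-9, Mul(Mul(2, A), Pow(Mul(2, A), -1))) = Add(-9, Mul(Mul(2, A), Mul(Rational(1, 2), Pow(A, -1)))) = Add(-9, 1) = -8)
Function('g')(Y, z) = Mul(-56, Y) (Function('g')(Y, z) = Mul(Add(42, Mul(-7, Pow(7, 2)), Mul(35, 7)), Y) = Mul(Add(42, Mul(-7, 49), 245), Y) = Mul(Add(42, -343, 245), Y) = Mul(-56, Y))
Mul(Mul(-17, Pow(20, -1)), Function('g')(Function('a')(-2), 13)) = Mul(Mul(-17, Pow(20, -1)), Mul(-56, -8)) = Mul(Mul(-17, Rational(1, 20)), 448) = Mul(Rational(-17, 20), 448) = Rational(-1904, 5)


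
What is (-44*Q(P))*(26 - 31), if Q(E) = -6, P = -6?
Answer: -1320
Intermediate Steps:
(-44*Q(P))*(26 - 31) = (-44*(-6))*(26 - 31) = 264*(-5) = -1320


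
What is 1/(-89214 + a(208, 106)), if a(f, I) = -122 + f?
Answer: -1/89128 ≈ -1.1220e-5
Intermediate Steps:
1/(-89214 + a(208, 106)) = 1/(-89214 + (-122 + 208)) = 1/(-89214 + 86) = 1/(-89128) = -1/89128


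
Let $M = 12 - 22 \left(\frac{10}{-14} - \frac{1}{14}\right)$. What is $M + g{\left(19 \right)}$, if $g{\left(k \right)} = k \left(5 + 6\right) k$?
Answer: $\frac{28002}{7} \approx 4000.3$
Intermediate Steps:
$M = \frac{205}{7}$ ($M = 12 - 22 \left(10 \left(- \frac{1}{14}\right) - \frac{1}{14}\right) = 12 - 22 \left(- \frac{5}{7} - \frac{1}{14}\right) = 12 - - \frac{121}{7} = 12 + \frac{121}{7} = \frac{205}{7} \approx 29.286$)
$g{\left(k \right)} = 11 k^{2}$ ($g{\left(k \right)} = k 11 k = 11 k^{2}$)
$M + g{\left(19 \right)} = \frac{205}{7} + 11 \cdot 19^{2} = \frac{205}{7} + 11 \cdot 361 = \frac{205}{7} + 3971 = \frac{28002}{7}$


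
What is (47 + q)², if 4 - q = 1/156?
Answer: 63282025/24336 ≈ 2600.3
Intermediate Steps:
q = 623/156 (q = 4 - 1/156 = 623/156 ≈ 3.9936)
(47 + q)² = (47 + 623/156)² = (7955/156)² = 63282025/24336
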